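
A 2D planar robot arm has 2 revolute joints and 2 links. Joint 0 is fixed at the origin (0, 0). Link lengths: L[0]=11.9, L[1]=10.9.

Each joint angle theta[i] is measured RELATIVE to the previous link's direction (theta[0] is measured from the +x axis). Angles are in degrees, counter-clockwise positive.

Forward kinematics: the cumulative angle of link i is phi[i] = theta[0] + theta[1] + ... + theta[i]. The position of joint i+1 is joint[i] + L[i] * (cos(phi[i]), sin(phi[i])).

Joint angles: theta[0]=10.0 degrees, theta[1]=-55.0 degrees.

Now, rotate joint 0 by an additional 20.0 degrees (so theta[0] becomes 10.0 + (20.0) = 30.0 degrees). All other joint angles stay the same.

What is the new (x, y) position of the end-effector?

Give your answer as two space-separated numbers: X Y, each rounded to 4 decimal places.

joint[0] = (0.0000, 0.0000)  (base)
link 0: phi[0] = 30 = 30 deg
  cos(30 deg) = 0.8660, sin(30 deg) = 0.5000
  joint[1] = (0.0000, 0.0000) + 11.9 * (0.8660, 0.5000) = (0.0000 + 10.3057, 0.0000 + 5.9500) = (10.3057, 5.9500)
link 1: phi[1] = 30 + -55 = -25 deg
  cos(-25 deg) = 0.9063, sin(-25 deg) = -0.4226
  joint[2] = (10.3057, 5.9500) + 10.9 * (0.9063, -0.4226) = (10.3057 + 9.8788, 5.9500 + -4.6065) = (20.1845, 1.3435)
End effector: (20.1845, 1.3435)

Answer: 20.1845 1.3435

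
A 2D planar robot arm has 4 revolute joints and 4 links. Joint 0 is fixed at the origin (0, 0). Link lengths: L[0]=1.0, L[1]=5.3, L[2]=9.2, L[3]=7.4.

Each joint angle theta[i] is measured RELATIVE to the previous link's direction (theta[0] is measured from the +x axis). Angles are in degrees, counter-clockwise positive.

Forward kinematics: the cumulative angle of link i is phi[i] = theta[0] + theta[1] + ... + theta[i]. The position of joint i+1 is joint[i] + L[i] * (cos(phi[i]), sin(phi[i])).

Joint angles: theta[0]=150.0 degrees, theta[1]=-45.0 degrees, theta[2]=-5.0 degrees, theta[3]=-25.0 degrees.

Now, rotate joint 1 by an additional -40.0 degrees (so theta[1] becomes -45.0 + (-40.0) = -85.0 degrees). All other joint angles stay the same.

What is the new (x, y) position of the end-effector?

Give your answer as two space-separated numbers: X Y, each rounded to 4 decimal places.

Answer: 12.0356 17.5153

Derivation:
joint[0] = (0.0000, 0.0000)  (base)
link 0: phi[0] = 150 = 150 deg
  cos(150 deg) = -0.8660, sin(150 deg) = 0.5000
  joint[1] = (0.0000, 0.0000) + 1 * (-0.8660, 0.5000) = (0.0000 + -0.8660, 0.0000 + 0.5000) = (-0.8660, 0.5000)
link 1: phi[1] = 150 + -85 = 65 deg
  cos(65 deg) = 0.4226, sin(65 deg) = 0.9063
  joint[2] = (-0.8660, 0.5000) + 5.3 * (0.4226, 0.9063) = (-0.8660 + 2.2399, 0.5000 + 4.8034) = (1.3739, 5.3034)
link 2: phi[2] = 150 + -85 + -5 = 60 deg
  cos(60 deg) = 0.5000, sin(60 deg) = 0.8660
  joint[3] = (1.3739, 5.3034) + 9.2 * (0.5000, 0.8660) = (1.3739 + 4.6000, 5.3034 + 7.9674) = (5.9739, 13.2709)
link 3: phi[3] = 150 + -85 + -5 + -25 = 35 deg
  cos(35 deg) = 0.8192, sin(35 deg) = 0.5736
  joint[4] = (5.9739, 13.2709) + 7.4 * (0.8192, 0.5736) = (5.9739 + 6.0617, 13.2709 + 4.2445) = (12.0356, 17.5153)
End effector: (12.0356, 17.5153)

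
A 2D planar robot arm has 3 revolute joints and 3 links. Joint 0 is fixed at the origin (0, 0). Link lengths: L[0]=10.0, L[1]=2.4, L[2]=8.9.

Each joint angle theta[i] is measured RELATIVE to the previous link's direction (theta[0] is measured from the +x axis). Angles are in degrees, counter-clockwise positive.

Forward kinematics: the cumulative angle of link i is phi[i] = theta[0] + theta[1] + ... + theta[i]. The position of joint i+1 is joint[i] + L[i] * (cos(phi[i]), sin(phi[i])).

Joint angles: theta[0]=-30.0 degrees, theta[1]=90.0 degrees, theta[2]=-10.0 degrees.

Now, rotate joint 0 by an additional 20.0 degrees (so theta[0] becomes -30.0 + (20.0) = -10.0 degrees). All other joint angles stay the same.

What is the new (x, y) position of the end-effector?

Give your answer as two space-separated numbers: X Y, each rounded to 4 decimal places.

joint[0] = (0.0000, 0.0000)  (base)
link 0: phi[0] = -10 = -10 deg
  cos(-10 deg) = 0.9848, sin(-10 deg) = -0.1736
  joint[1] = (0.0000, 0.0000) + 10 * (0.9848, -0.1736) = (0.0000 + 9.8481, 0.0000 + -1.7365) = (9.8481, -1.7365)
link 1: phi[1] = -10 + 90 = 80 deg
  cos(80 deg) = 0.1736, sin(80 deg) = 0.9848
  joint[2] = (9.8481, -1.7365) + 2.4 * (0.1736, 0.9848) = (9.8481 + 0.4168, -1.7365 + 2.3635) = (10.2648, 0.6271)
link 2: phi[2] = -10 + 90 + -10 = 70 deg
  cos(70 deg) = 0.3420, sin(70 deg) = 0.9397
  joint[3] = (10.2648, 0.6271) + 8.9 * (0.3420, 0.9397) = (10.2648 + 3.0440, 0.6271 + 8.3633) = (13.3088, 8.9903)
End effector: (13.3088, 8.9903)

Answer: 13.3088 8.9903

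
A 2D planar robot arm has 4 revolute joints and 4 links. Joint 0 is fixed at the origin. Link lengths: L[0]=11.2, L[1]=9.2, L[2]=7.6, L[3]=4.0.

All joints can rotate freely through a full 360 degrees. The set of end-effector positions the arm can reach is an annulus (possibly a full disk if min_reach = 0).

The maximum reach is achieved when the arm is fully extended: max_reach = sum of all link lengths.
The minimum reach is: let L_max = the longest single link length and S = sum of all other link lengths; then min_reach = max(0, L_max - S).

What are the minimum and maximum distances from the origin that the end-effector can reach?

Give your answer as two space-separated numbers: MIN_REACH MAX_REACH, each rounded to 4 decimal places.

Answer: 0.0000 32.0000

Derivation:
Link lengths: [11.2, 9.2, 7.6, 4.0]
max_reach = 11.2 + 9.2 + 7.6 + 4 = 32
L_max = max([11.2, 9.2, 7.6, 4.0]) = 11.2
S (sum of others) = 32 - 11.2 = 20.8
min_reach = max(0, 11.2 - 20.8) = max(0, -9.6) = 0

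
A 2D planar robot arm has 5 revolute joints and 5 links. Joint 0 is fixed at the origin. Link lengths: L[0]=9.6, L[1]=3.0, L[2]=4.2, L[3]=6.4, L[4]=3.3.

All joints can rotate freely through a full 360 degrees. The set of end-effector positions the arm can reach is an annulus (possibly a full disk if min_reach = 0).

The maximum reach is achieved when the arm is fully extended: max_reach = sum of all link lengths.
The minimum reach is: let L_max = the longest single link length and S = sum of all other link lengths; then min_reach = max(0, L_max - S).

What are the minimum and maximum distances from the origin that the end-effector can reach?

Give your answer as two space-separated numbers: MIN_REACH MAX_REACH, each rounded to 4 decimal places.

Link lengths: [9.6, 3.0, 4.2, 6.4, 3.3]
max_reach = 9.6 + 3 + 4.2 + 6.4 + 3.3 = 26.5
L_max = max([9.6, 3.0, 4.2, 6.4, 3.3]) = 9.6
S (sum of others) = 26.5 - 9.6 = 16.9
min_reach = max(0, 9.6 - 16.9) = max(0, -7.3) = 0

Answer: 0.0000 26.5000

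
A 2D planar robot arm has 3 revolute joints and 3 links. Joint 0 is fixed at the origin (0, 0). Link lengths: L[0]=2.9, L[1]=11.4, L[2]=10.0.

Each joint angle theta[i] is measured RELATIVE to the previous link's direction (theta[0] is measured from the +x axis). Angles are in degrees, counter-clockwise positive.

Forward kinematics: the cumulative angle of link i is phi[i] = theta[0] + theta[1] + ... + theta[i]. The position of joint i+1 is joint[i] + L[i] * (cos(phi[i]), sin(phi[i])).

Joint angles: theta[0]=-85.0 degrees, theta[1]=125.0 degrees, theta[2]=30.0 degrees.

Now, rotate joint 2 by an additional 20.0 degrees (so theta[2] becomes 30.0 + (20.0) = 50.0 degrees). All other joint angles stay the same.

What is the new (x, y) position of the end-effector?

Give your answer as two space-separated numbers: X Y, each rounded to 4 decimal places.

joint[0] = (0.0000, 0.0000)  (base)
link 0: phi[0] = -85 = -85 deg
  cos(-85 deg) = 0.0872, sin(-85 deg) = -0.9962
  joint[1] = (0.0000, 0.0000) + 2.9 * (0.0872, -0.9962) = (0.0000 + 0.2528, 0.0000 + -2.8890) = (0.2528, -2.8890)
link 1: phi[1] = -85 + 125 = 40 deg
  cos(40 deg) = 0.7660, sin(40 deg) = 0.6428
  joint[2] = (0.2528, -2.8890) + 11.4 * (0.7660, 0.6428) = (0.2528 + 8.7329, -2.8890 + 7.3278) = (8.9857, 4.4388)
link 2: phi[2] = -85 + 125 + 50 = 90 deg
  cos(90 deg) = 0.0000, sin(90 deg) = 1.0000
  joint[3] = (8.9857, 4.4388) + 10 * (0.0000, 1.0000) = (8.9857 + 0.0000, 4.4388 + 10.0000) = (8.9857, 14.4388)
End effector: (8.9857, 14.4388)

Answer: 8.9857 14.4388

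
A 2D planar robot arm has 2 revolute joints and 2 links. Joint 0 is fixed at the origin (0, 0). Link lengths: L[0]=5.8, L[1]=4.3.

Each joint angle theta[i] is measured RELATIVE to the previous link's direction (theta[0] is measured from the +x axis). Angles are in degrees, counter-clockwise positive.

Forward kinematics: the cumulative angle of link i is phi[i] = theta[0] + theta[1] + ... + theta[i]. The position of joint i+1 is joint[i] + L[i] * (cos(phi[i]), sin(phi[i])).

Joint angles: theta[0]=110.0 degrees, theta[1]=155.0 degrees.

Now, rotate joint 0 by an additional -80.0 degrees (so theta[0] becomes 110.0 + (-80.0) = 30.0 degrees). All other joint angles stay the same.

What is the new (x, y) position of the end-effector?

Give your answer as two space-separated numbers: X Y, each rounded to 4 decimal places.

Answer: 0.7393 2.5252

Derivation:
joint[0] = (0.0000, 0.0000)  (base)
link 0: phi[0] = 30 = 30 deg
  cos(30 deg) = 0.8660, sin(30 deg) = 0.5000
  joint[1] = (0.0000, 0.0000) + 5.8 * (0.8660, 0.5000) = (0.0000 + 5.0229, 0.0000 + 2.9000) = (5.0229, 2.9000)
link 1: phi[1] = 30 + 155 = 185 deg
  cos(185 deg) = -0.9962, sin(185 deg) = -0.0872
  joint[2] = (5.0229, 2.9000) + 4.3 * (-0.9962, -0.0872) = (5.0229 + -4.2836, 2.9000 + -0.3748) = (0.7393, 2.5252)
End effector: (0.7393, 2.5252)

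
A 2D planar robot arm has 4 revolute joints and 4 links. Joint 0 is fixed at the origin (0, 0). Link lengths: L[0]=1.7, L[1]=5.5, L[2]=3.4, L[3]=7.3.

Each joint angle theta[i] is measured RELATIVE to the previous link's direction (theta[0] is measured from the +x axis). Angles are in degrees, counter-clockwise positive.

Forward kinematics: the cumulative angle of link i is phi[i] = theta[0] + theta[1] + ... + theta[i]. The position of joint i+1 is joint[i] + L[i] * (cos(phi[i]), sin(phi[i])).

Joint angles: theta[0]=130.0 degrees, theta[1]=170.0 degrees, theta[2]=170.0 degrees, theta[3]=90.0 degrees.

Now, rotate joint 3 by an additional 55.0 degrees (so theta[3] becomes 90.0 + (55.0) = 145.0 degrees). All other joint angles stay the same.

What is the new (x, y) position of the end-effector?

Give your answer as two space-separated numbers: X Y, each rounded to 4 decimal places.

Answer: -1.3950 -7.3172

Derivation:
joint[0] = (0.0000, 0.0000)  (base)
link 0: phi[0] = 130 = 130 deg
  cos(130 deg) = -0.6428, sin(130 deg) = 0.7660
  joint[1] = (0.0000, 0.0000) + 1.7 * (-0.6428, 0.7660) = (0.0000 + -1.0927, 0.0000 + 1.3023) = (-1.0927, 1.3023)
link 1: phi[1] = 130 + 170 = 300 deg
  cos(300 deg) = 0.5000, sin(300 deg) = -0.8660
  joint[2] = (-1.0927, 1.3023) + 5.5 * (0.5000, -0.8660) = (-1.0927 + 2.7500, 1.3023 + -4.7631) = (1.6573, -3.4609)
link 2: phi[2] = 130 + 170 + 170 = 470 deg
  cos(470 deg) = -0.3420, sin(470 deg) = 0.9397
  joint[3] = (1.6573, -3.4609) + 3.4 * (-0.3420, 0.9397) = (1.6573 + -1.1629, -3.4609 + 3.1950) = (0.4944, -0.2659)
link 3: phi[3] = 130 + 170 + 170 + 145 = 615 deg
  cos(615 deg) = -0.2588, sin(615 deg) = -0.9659
  joint[4] = (0.4944, -0.2659) + 7.3 * (-0.2588, -0.9659) = (0.4944 + -1.8894, -0.2659 + -7.0513) = (-1.3950, -7.3172)
End effector: (-1.3950, -7.3172)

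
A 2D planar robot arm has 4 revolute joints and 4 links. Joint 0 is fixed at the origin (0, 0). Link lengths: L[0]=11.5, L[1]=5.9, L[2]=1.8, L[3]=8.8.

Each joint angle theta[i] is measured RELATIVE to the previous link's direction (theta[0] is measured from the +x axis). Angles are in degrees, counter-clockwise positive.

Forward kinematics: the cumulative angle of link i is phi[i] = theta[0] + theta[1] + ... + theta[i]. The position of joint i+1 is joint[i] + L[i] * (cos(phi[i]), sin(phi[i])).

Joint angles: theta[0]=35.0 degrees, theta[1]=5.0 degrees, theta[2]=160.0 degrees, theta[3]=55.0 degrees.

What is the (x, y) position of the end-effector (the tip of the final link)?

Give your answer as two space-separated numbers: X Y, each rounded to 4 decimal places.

joint[0] = (0.0000, 0.0000)  (base)
link 0: phi[0] = 35 = 35 deg
  cos(35 deg) = 0.8192, sin(35 deg) = 0.5736
  joint[1] = (0.0000, 0.0000) + 11.5 * (0.8192, 0.5736) = (0.0000 + 9.4202, 0.0000 + 6.5961) = (9.4202, 6.5961)
link 1: phi[1] = 35 + 5 = 40 deg
  cos(40 deg) = 0.7660, sin(40 deg) = 0.6428
  joint[2] = (9.4202, 6.5961) + 5.9 * (0.7660, 0.6428) = (9.4202 + 4.5197, 6.5961 + 3.7924) = (13.9399, 10.3886)
link 2: phi[2] = 35 + 5 + 160 = 200 deg
  cos(200 deg) = -0.9397, sin(200 deg) = -0.3420
  joint[3] = (13.9399, 10.3886) + 1.8 * (-0.9397, -0.3420) = (13.9399 + -1.6914, 10.3886 + -0.6156) = (12.2485, 9.7729)
link 3: phi[3] = 35 + 5 + 160 + 55 = 255 deg
  cos(255 deg) = -0.2588, sin(255 deg) = -0.9659
  joint[4] = (12.2485, 9.7729) + 8.8 * (-0.2588, -0.9659) = (12.2485 + -2.2776, 9.7729 + -8.5001) = (9.9709, 1.2728)
End effector: (9.9709, 1.2728)

Answer: 9.9709 1.2728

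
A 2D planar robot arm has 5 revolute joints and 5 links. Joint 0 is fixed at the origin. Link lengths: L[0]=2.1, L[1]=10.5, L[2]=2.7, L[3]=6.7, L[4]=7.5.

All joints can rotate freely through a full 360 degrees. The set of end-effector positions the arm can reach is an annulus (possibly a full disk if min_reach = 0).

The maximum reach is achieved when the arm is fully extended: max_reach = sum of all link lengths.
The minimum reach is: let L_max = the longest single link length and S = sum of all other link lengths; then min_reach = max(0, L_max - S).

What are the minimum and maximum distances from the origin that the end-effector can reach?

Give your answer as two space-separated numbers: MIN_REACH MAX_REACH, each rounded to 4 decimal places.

Answer: 0.0000 29.5000

Derivation:
Link lengths: [2.1, 10.5, 2.7, 6.7, 7.5]
max_reach = 2.1 + 10.5 + 2.7 + 6.7 + 7.5 = 29.5
L_max = max([2.1, 10.5, 2.7, 6.7, 7.5]) = 10.5
S (sum of others) = 29.5 - 10.5 = 19
min_reach = max(0, 10.5 - 19) = max(0, -8.5) = 0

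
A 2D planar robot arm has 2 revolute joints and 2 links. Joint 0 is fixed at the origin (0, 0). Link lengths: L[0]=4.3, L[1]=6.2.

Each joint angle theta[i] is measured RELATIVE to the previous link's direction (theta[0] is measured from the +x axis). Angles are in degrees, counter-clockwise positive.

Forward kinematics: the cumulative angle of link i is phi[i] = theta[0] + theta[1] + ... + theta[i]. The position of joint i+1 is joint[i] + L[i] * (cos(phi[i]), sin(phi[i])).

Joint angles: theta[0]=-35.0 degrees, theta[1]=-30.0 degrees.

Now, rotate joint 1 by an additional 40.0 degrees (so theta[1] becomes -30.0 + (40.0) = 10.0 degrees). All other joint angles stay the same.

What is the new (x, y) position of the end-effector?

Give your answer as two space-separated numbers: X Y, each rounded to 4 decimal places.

joint[0] = (0.0000, 0.0000)  (base)
link 0: phi[0] = -35 = -35 deg
  cos(-35 deg) = 0.8192, sin(-35 deg) = -0.5736
  joint[1] = (0.0000, 0.0000) + 4.3 * (0.8192, -0.5736) = (0.0000 + 3.5224, 0.0000 + -2.4664) = (3.5224, -2.4664)
link 1: phi[1] = -35 + 10 = -25 deg
  cos(-25 deg) = 0.9063, sin(-25 deg) = -0.4226
  joint[2] = (3.5224, -2.4664) + 6.2 * (0.9063, -0.4226) = (3.5224 + 5.6191, -2.4664 + -2.6202) = (9.1415, -5.0866)
End effector: (9.1415, -5.0866)

Answer: 9.1415 -5.0866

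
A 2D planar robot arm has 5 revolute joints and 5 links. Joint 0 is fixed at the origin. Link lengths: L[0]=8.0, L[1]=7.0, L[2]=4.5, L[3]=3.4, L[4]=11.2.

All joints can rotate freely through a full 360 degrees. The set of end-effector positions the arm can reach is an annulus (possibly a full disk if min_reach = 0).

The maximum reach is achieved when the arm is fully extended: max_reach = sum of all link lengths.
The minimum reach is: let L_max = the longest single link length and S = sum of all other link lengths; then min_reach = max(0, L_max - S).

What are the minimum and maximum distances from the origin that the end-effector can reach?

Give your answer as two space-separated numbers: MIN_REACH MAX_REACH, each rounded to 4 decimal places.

Answer: 0.0000 34.1000

Derivation:
Link lengths: [8.0, 7.0, 4.5, 3.4, 11.2]
max_reach = 8 + 7 + 4.5 + 3.4 + 11.2 = 34.1
L_max = max([8.0, 7.0, 4.5, 3.4, 11.2]) = 11.2
S (sum of others) = 34.1 - 11.2 = 22.9
min_reach = max(0, 11.2 - 22.9) = max(0, -11.7) = 0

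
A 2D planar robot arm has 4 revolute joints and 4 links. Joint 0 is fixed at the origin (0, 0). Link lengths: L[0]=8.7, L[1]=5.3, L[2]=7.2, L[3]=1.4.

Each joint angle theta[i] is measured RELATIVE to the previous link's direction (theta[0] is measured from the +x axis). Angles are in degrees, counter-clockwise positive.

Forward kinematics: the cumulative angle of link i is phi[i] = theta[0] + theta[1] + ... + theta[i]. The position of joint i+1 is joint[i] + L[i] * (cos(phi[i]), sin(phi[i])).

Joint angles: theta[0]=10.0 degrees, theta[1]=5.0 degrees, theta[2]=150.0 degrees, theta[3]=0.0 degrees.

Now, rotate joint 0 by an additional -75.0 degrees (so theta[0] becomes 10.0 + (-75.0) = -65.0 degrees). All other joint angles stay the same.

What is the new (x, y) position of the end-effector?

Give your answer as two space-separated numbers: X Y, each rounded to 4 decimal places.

Answer: 6.3268 -3.8748

Derivation:
joint[0] = (0.0000, 0.0000)  (base)
link 0: phi[0] = -65 = -65 deg
  cos(-65 deg) = 0.4226, sin(-65 deg) = -0.9063
  joint[1] = (0.0000, 0.0000) + 8.7 * (0.4226, -0.9063) = (0.0000 + 3.6768, 0.0000 + -7.8849) = (3.6768, -7.8849)
link 1: phi[1] = -65 + 5 = -60 deg
  cos(-60 deg) = 0.5000, sin(-60 deg) = -0.8660
  joint[2] = (3.6768, -7.8849) + 5.3 * (0.5000, -0.8660) = (3.6768 + 2.6500, -7.8849 + -4.5899) = (6.3268, -12.4748)
link 2: phi[2] = -65 + 5 + 150 = 90 deg
  cos(90 deg) = 0.0000, sin(90 deg) = 1.0000
  joint[3] = (6.3268, -12.4748) + 7.2 * (0.0000, 1.0000) = (6.3268 + 0.0000, -12.4748 + 7.2000) = (6.3268, -5.2748)
link 3: phi[3] = -65 + 5 + 150 + 0 = 90 deg
  cos(90 deg) = 0.0000, sin(90 deg) = 1.0000
  joint[4] = (6.3268, -5.2748) + 1.4 * (0.0000, 1.0000) = (6.3268 + 0.0000, -5.2748 + 1.4000) = (6.3268, -3.8748)
End effector: (6.3268, -3.8748)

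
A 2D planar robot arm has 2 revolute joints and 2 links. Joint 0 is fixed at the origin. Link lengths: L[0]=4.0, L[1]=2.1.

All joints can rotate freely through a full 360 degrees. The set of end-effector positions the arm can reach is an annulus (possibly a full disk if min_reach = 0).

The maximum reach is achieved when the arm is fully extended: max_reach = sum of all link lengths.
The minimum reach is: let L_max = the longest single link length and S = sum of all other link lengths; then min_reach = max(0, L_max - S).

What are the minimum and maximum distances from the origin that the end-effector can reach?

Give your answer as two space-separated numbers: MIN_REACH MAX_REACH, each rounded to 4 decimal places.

Answer: 1.9000 6.1000

Derivation:
Link lengths: [4.0, 2.1]
max_reach = 4 + 2.1 = 6.1
L_max = max([4.0, 2.1]) = 4
S (sum of others) = 6.1 - 4 = 2.1
min_reach = max(0, 4 - 2.1) = max(0, 1.9) = 1.9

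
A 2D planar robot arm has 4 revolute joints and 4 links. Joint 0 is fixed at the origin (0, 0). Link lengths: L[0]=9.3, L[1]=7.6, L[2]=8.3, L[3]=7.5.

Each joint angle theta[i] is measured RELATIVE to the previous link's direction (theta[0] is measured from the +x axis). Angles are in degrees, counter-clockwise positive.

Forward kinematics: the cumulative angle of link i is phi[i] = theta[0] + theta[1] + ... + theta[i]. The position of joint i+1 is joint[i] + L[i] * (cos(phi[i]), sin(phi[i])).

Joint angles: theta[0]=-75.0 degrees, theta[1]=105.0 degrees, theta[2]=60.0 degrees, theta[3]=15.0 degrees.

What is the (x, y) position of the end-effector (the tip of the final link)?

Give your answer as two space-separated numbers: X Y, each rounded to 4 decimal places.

joint[0] = (0.0000, 0.0000)  (base)
link 0: phi[0] = -75 = -75 deg
  cos(-75 deg) = 0.2588, sin(-75 deg) = -0.9659
  joint[1] = (0.0000, 0.0000) + 9.3 * (0.2588, -0.9659) = (0.0000 + 2.4070, 0.0000 + -8.9831) = (2.4070, -8.9831)
link 1: phi[1] = -75 + 105 = 30 deg
  cos(30 deg) = 0.8660, sin(30 deg) = 0.5000
  joint[2] = (2.4070, -8.9831) + 7.6 * (0.8660, 0.5000) = (2.4070 + 6.5818, -8.9831 + 3.8000) = (8.9888, -5.1831)
link 2: phi[2] = -75 + 105 + 60 = 90 deg
  cos(90 deg) = 0.0000, sin(90 deg) = 1.0000
  joint[3] = (8.9888, -5.1831) + 8.3 * (0.0000, 1.0000) = (8.9888 + 0.0000, -5.1831 + 8.3000) = (8.9888, 3.1169)
link 3: phi[3] = -75 + 105 + 60 + 15 = 105 deg
  cos(105 deg) = -0.2588, sin(105 deg) = 0.9659
  joint[4] = (8.9888, 3.1169) + 7.5 * (-0.2588, 0.9659) = (8.9888 + -1.9411, 3.1169 + 7.2444) = (7.0477, 10.3613)
End effector: (7.0477, 10.3613)

Answer: 7.0477 10.3613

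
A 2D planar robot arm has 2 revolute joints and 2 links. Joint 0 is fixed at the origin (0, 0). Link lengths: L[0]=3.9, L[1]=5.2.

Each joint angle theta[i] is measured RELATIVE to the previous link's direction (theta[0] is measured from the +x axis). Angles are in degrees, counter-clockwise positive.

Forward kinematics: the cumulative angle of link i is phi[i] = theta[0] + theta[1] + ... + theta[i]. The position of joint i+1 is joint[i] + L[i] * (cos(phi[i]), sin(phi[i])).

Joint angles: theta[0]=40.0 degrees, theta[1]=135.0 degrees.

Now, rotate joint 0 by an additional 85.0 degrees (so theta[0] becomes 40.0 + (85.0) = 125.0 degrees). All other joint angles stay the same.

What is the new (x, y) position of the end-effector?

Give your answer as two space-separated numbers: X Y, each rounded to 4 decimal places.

Answer: -3.1399 -1.9263

Derivation:
joint[0] = (0.0000, 0.0000)  (base)
link 0: phi[0] = 125 = 125 deg
  cos(125 deg) = -0.5736, sin(125 deg) = 0.8192
  joint[1] = (0.0000, 0.0000) + 3.9 * (-0.5736, 0.8192) = (0.0000 + -2.2369, 0.0000 + 3.1947) = (-2.2369, 3.1947)
link 1: phi[1] = 125 + 135 = 260 deg
  cos(260 deg) = -0.1736, sin(260 deg) = -0.9848
  joint[2] = (-2.2369, 3.1947) + 5.2 * (-0.1736, -0.9848) = (-2.2369 + -0.9030, 3.1947 + -5.1210) = (-3.1399, -1.9263)
End effector: (-3.1399, -1.9263)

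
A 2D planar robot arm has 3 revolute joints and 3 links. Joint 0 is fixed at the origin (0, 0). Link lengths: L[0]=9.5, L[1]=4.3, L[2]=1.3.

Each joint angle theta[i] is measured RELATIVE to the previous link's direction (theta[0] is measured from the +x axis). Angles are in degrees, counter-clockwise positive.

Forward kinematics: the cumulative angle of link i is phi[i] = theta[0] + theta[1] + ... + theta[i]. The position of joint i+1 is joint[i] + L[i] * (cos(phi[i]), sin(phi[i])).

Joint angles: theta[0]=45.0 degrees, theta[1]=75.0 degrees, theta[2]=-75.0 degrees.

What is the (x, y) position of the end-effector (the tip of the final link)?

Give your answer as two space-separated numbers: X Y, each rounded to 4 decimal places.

Answer: 5.4868 11.3607

Derivation:
joint[0] = (0.0000, 0.0000)  (base)
link 0: phi[0] = 45 = 45 deg
  cos(45 deg) = 0.7071, sin(45 deg) = 0.7071
  joint[1] = (0.0000, 0.0000) + 9.5 * (0.7071, 0.7071) = (0.0000 + 6.7175, 0.0000 + 6.7175) = (6.7175, 6.7175)
link 1: phi[1] = 45 + 75 = 120 deg
  cos(120 deg) = -0.5000, sin(120 deg) = 0.8660
  joint[2] = (6.7175, 6.7175) + 4.3 * (-0.5000, 0.8660) = (6.7175 + -2.1500, 6.7175 + 3.7239) = (4.5675, 10.4414)
link 2: phi[2] = 45 + 75 + -75 = 45 deg
  cos(45 deg) = 0.7071, sin(45 deg) = 0.7071
  joint[3] = (4.5675, 10.4414) + 1.3 * (0.7071, 0.7071) = (4.5675 + 0.9192, 10.4414 + 0.9192) = (5.4868, 11.3607)
End effector: (5.4868, 11.3607)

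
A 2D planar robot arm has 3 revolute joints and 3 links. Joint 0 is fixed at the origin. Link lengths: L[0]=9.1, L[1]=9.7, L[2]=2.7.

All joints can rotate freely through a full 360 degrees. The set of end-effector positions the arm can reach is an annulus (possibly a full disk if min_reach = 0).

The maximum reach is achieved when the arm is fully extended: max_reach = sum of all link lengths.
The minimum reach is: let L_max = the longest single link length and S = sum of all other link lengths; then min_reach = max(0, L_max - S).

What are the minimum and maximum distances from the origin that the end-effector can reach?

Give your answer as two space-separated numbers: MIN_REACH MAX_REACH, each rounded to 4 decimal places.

Answer: 0.0000 21.5000

Derivation:
Link lengths: [9.1, 9.7, 2.7]
max_reach = 9.1 + 9.7 + 2.7 = 21.5
L_max = max([9.1, 9.7, 2.7]) = 9.7
S (sum of others) = 21.5 - 9.7 = 11.8
min_reach = max(0, 9.7 - 11.8) = max(0, -2.1) = 0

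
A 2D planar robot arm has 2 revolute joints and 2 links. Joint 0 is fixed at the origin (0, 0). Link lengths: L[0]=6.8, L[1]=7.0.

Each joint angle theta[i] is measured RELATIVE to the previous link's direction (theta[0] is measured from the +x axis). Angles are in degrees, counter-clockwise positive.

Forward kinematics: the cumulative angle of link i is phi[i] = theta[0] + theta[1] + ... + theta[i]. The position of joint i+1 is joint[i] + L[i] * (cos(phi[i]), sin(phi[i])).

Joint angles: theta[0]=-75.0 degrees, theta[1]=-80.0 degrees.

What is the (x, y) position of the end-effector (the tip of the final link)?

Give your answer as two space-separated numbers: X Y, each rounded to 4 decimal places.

Answer: -4.5842 -9.5266

Derivation:
joint[0] = (0.0000, 0.0000)  (base)
link 0: phi[0] = -75 = -75 deg
  cos(-75 deg) = 0.2588, sin(-75 deg) = -0.9659
  joint[1] = (0.0000, 0.0000) + 6.8 * (0.2588, -0.9659) = (0.0000 + 1.7600, 0.0000 + -6.5683) = (1.7600, -6.5683)
link 1: phi[1] = -75 + -80 = -155 deg
  cos(-155 deg) = -0.9063, sin(-155 deg) = -0.4226
  joint[2] = (1.7600, -6.5683) + 7 * (-0.9063, -0.4226) = (1.7600 + -6.3442, -6.5683 + -2.9583) = (-4.5842, -9.5266)
End effector: (-4.5842, -9.5266)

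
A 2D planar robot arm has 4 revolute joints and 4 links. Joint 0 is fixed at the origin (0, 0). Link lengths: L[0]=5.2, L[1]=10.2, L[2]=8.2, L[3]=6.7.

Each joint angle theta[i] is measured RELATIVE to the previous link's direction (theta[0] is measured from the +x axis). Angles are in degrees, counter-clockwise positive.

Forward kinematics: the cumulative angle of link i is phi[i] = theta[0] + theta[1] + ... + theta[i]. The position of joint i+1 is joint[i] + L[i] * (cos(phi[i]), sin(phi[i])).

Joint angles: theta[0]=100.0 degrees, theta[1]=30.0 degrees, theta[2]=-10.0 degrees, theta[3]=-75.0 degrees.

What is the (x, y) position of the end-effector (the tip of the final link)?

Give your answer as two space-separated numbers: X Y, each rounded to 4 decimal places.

joint[0] = (0.0000, 0.0000)  (base)
link 0: phi[0] = 100 = 100 deg
  cos(100 deg) = -0.1736, sin(100 deg) = 0.9848
  joint[1] = (0.0000, 0.0000) + 5.2 * (-0.1736, 0.9848) = (0.0000 + -0.9030, 0.0000 + 5.1210) = (-0.9030, 5.1210)
link 1: phi[1] = 100 + 30 = 130 deg
  cos(130 deg) = -0.6428, sin(130 deg) = 0.7660
  joint[2] = (-0.9030, 5.1210) + 10.2 * (-0.6428, 0.7660) = (-0.9030 + -6.5564, 5.1210 + 7.8137) = (-7.4594, 12.9347)
link 2: phi[2] = 100 + 30 + -10 = 120 deg
  cos(120 deg) = -0.5000, sin(120 deg) = 0.8660
  joint[3] = (-7.4594, 12.9347) + 8.2 * (-0.5000, 0.8660) = (-7.4594 + -4.1000, 12.9347 + 7.1014) = (-11.5594, 20.0361)
link 3: phi[3] = 100 + 30 + -10 + -75 = 45 deg
  cos(45 deg) = 0.7071, sin(45 deg) = 0.7071
  joint[4] = (-11.5594, 20.0361) + 6.7 * (0.7071, 0.7071) = (-11.5594 + 4.7376, 20.0361 + 4.7376) = (-6.8218, 24.7737)
End effector: (-6.8218, 24.7737)

Answer: -6.8218 24.7737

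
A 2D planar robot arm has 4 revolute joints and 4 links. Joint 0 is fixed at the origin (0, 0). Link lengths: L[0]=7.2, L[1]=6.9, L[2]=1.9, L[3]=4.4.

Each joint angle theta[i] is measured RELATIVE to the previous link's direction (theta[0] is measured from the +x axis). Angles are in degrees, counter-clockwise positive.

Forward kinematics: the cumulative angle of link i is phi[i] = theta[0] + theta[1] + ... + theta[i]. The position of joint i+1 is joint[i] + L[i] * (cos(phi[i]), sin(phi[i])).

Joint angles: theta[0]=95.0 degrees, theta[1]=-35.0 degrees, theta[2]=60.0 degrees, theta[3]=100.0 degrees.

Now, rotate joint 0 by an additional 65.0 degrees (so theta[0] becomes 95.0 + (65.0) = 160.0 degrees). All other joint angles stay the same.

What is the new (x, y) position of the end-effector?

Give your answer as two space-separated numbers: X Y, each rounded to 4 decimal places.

joint[0] = (0.0000, 0.0000)  (base)
link 0: phi[0] = 160 = 160 deg
  cos(160 deg) = -0.9397, sin(160 deg) = 0.3420
  joint[1] = (0.0000, 0.0000) + 7.2 * (-0.9397, 0.3420) = (0.0000 + -6.7658, 0.0000 + 2.4625) = (-6.7658, 2.4625)
link 1: phi[1] = 160 + -35 = 125 deg
  cos(125 deg) = -0.5736, sin(125 deg) = 0.8192
  joint[2] = (-6.7658, 2.4625) + 6.9 * (-0.5736, 0.8192) = (-6.7658 + -3.9577, 2.4625 + 5.6521) = (-10.7235, 8.1147)
link 2: phi[2] = 160 + -35 + 60 = 185 deg
  cos(185 deg) = -0.9962, sin(185 deg) = -0.0872
  joint[3] = (-10.7235, 8.1147) + 1.9 * (-0.9962, -0.0872) = (-10.7235 + -1.8928, 8.1147 + -0.1656) = (-12.6162, 7.9491)
link 3: phi[3] = 160 + -35 + 60 + 100 = 285 deg
  cos(285 deg) = 0.2588, sin(285 deg) = -0.9659
  joint[4] = (-12.6162, 7.9491) + 4.4 * (0.2588, -0.9659) = (-12.6162 + 1.1388, 7.9491 + -4.2501) = (-11.4774, 3.6990)
End effector: (-11.4774, 3.6990)

Answer: -11.4774 3.6990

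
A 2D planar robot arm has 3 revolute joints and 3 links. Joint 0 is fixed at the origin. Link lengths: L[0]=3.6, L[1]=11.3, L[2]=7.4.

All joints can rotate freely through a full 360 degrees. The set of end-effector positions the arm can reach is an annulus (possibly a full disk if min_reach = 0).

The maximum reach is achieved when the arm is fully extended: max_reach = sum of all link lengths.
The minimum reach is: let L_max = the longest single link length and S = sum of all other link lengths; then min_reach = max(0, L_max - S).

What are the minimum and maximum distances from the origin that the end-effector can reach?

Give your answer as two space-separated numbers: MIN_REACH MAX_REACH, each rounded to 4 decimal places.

Link lengths: [3.6, 11.3, 7.4]
max_reach = 3.6 + 11.3 + 7.4 = 22.3
L_max = max([3.6, 11.3, 7.4]) = 11.3
S (sum of others) = 22.3 - 11.3 = 11
min_reach = max(0, 11.3 - 11) = max(0, 0.3) = 0.3

Answer: 0.3000 22.3000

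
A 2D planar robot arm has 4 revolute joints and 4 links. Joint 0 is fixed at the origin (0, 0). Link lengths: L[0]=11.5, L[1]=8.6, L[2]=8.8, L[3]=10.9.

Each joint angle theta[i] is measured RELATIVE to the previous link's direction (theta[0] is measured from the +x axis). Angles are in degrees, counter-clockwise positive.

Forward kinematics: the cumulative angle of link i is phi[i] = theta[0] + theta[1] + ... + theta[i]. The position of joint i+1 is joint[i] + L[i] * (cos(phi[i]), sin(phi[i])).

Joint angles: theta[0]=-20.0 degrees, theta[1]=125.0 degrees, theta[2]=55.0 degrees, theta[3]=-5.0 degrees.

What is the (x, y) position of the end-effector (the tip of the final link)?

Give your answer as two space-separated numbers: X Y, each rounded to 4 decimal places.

joint[0] = (0.0000, 0.0000)  (base)
link 0: phi[0] = -20 = -20 deg
  cos(-20 deg) = 0.9397, sin(-20 deg) = -0.3420
  joint[1] = (0.0000, 0.0000) + 11.5 * (0.9397, -0.3420) = (0.0000 + 10.8065, 0.0000 + -3.9332) = (10.8065, -3.9332)
link 1: phi[1] = -20 + 125 = 105 deg
  cos(105 deg) = -0.2588, sin(105 deg) = 0.9659
  joint[2] = (10.8065, -3.9332) + 8.6 * (-0.2588, 0.9659) = (10.8065 + -2.2258, -3.9332 + 8.3070) = (8.5806, 4.3737)
link 2: phi[2] = -20 + 125 + 55 = 160 deg
  cos(160 deg) = -0.9397, sin(160 deg) = 0.3420
  joint[3] = (8.5806, 4.3737) + 8.8 * (-0.9397, 0.3420) = (8.5806 + -8.2693, 4.3737 + 3.0098) = (0.3113, 7.3835)
link 3: phi[3] = -20 + 125 + 55 + -5 = 155 deg
  cos(155 deg) = -0.9063, sin(155 deg) = 0.4226
  joint[4] = (0.3113, 7.3835) + 10.9 * (-0.9063, 0.4226) = (0.3113 + -9.8788, 7.3835 + 4.6065) = (-9.5674, 11.9900)
End effector: (-9.5674, 11.9900)

Answer: -9.5674 11.9900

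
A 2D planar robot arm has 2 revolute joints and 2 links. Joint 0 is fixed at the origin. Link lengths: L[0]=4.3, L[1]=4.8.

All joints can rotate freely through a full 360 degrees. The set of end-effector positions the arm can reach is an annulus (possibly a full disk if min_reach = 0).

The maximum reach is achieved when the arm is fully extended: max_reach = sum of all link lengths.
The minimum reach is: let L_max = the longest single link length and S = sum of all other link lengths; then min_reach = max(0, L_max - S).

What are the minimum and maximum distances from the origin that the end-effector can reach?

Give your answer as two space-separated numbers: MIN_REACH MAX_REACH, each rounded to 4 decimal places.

Answer: 0.5000 9.1000

Derivation:
Link lengths: [4.3, 4.8]
max_reach = 4.3 + 4.8 = 9.1
L_max = max([4.3, 4.8]) = 4.8
S (sum of others) = 9.1 - 4.8 = 4.3
min_reach = max(0, 4.8 - 4.3) = max(0, 0.5) = 0.5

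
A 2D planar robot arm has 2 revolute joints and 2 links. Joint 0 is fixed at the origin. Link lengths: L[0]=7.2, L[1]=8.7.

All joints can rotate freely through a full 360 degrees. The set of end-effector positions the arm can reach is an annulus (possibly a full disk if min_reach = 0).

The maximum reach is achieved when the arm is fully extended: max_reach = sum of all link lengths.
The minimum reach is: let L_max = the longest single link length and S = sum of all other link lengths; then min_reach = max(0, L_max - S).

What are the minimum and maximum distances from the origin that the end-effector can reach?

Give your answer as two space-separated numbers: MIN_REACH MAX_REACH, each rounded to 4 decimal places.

Answer: 1.5000 15.9000

Derivation:
Link lengths: [7.2, 8.7]
max_reach = 7.2 + 8.7 = 15.9
L_max = max([7.2, 8.7]) = 8.7
S (sum of others) = 15.9 - 8.7 = 7.2
min_reach = max(0, 8.7 - 7.2) = max(0, 1.5) = 1.5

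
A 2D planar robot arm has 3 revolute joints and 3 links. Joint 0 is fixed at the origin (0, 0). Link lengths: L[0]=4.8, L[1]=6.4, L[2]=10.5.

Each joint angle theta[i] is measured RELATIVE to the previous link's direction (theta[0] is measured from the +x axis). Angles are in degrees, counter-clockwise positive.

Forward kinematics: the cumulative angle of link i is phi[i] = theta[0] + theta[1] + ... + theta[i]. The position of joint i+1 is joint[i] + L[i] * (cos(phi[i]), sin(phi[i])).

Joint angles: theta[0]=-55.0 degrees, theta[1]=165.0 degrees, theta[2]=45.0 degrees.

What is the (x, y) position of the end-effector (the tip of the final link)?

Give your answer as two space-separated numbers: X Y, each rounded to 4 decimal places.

joint[0] = (0.0000, 0.0000)  (base)
link 0: phi[0] = -55 = -55 deg
  cos(-55 deg) = 0.5736, sin(-55 deg) = -0.8192
  joint[1] = (0.0000, 0.0000) + 4.8 * (0.5736, -0.8192) = (0.0000 + 2.7532, 0.0000 + -3.9319) = (2.7532, -3.9319)
link 1: phi[1] = -55 + 165 = 110 deg
  cos(110 deg) = -0.3420, sin(110 deg) = 0.9397
  joint[2] = (2.7532, -3.9319) + 6.4 * (-0.3420, 0.9397) = (2.7532 + -2.1889, -3.9319 + 6.0140) = (0.5642, 2.0821)
link 2: phi[2] = -55 + 165 + 45 = 155 deg
  cos(155 deg) = -0.9063, sin(155 deg) = 0.4226
  joint[3] = (0.5642, 2.0821) + 10.5 * (-0.9063, 0.4226) = (0.5642 + -9.5162, 2.0821 + 4.4375) = (-8.9520, 6.5196)
End effector: (-8.9520, 6.5196)

Answer: -8.9520 6.5196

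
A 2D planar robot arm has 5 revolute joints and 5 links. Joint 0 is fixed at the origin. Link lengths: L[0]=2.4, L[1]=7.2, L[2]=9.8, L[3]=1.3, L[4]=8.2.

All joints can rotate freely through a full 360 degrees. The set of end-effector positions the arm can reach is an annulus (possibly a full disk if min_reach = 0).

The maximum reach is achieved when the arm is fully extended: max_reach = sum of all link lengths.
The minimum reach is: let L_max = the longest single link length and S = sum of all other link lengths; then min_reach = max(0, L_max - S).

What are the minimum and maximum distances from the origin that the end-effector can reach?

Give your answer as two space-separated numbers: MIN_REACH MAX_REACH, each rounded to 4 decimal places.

Link lengths: [2.4, 7.2, 9.8, 1.3, 8.2]
max_reach = 2.4 + 7.2 + 9.8 + 1.3 + 8.2 = 28.9
L_max = max([2.4, 7.2, 9.8, 1.3, 8.2]) = 9.8
S (sum of others) = 28.9 - 9.8 = 19.1
min_reach = max(0, 9.8 - 19.1) = max(0, -9.3) = 0

Answer: 0.0000 28.9000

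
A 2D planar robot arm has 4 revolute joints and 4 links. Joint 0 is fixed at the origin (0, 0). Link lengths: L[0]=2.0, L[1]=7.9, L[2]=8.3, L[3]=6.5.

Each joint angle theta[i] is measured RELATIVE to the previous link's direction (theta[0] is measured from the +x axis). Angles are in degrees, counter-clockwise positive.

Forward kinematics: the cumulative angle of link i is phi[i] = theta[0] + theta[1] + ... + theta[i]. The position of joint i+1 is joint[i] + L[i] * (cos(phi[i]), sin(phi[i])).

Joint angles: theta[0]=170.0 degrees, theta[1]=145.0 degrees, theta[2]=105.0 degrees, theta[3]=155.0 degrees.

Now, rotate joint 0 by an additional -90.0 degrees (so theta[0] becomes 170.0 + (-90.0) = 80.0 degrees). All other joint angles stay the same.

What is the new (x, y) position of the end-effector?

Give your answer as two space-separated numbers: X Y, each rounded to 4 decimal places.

joint[0] = (0.0000, 0.0000)  (base)
link 0: phi[0] = 80 = 80 deg
  cos(80 deg) = 0.1736, sin(80 deg) = 0.9848
  joint[1] = (0.0000, 0.0000) + 2 * (0.1736, 0.9848) = (0.0000 + 0.3473, 0.0000 + 1.9696) = (0.3473, 1.9696)
link 1: phi[1] = 80 + 145 = 225 deg
  cos(225 deg) = -0.7071, sin(225 deg) = -0.7071
  joint[2] = (0.3473, 1.9696) + 7.9 * (-0.7071, -0.7071) = (0.3473 + -5.5861, 1.9696 + -5.5861) = (-5.2388, -3.6165)
link 2: phi[2] = 80 + 145 + 105 = 330 deg
  cos(330 deg) = 0.8660, sin(330 deg) = -0.5000
  joint[3] = (-5.2388, -3.6165) + 8.3 * (0.8660, -0.5000) = (-5.2388 + 7.1880, -3.6165 + -4.1500) = (1.9492, -7.7665)
link 3: phi[3] = 80 + 145 + 105 + 155 = 485 deg
  cos(485 deg) = -0.5736, sin(485 deg) = 0.8192
  joint[4] = (1.9492, -7.7665) + 6.5 * (-0.5736, 0.8192) = (1.9492 + -3.7282, -7.7665 + 5.3245) = (-1.7791, -2.4420)
End effector: (-1.7791, -2.4420)

Answer: -1.7791 -2.4420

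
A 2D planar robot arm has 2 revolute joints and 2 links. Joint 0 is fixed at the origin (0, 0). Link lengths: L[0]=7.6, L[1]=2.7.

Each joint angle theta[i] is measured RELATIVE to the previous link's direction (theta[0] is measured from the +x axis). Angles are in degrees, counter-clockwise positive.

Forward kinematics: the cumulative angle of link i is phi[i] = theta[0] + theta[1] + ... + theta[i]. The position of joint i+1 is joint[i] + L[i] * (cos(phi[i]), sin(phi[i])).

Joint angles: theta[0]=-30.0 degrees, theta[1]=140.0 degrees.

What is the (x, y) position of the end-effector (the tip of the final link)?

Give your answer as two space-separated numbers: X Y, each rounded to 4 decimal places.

joint[0] = (0.0000, 0.0000)  (base)
link 0: phi[0] = -30 = -30 deg
  cos(-30 deg) = 0.8660, sin(-30 deg) = -0.5000
  joint[1] = (0.0000, 0.0000) + 7.6 * (0.8660, -0.5000) = (0.0000 + 6.5818, 0.0000 + -3.8000) = (6.5818, -3.8000)
link 1: phi[1] = -30 + 140 = 110 deg
  cos(110 deg) = -0.3420, sin(110 deg) = 0.9397
  joint[2] = (6.5818, -3.8000) + 2.7 * (-0.3420, 0.9397) = (6.5818 + -0.9235, -3.8000 + 2.5372) = (5.6583, -1.2628)
End effector: (5.6583, -1.2628)

Answer: 5.6583 -1.2628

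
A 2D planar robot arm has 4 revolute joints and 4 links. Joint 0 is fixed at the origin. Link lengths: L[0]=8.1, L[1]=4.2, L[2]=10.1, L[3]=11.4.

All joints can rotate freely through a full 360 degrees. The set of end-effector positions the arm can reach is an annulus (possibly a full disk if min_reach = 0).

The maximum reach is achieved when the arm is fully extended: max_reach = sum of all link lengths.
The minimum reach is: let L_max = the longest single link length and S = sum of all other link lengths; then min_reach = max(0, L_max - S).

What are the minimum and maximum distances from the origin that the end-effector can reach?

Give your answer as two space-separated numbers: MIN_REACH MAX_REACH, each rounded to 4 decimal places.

Link lengths: [8.1, 4.2, 10.1, 11.4]
max_reach = 8.1 + 4.2 + 10.1 + 11.4 = 33.8
L_max = max([8.1, 4.2, 10.1, 11.4]) = 11.4
S (sum of others) = 33.8 - 11.4 = 22.4
min_reach = max(0, 11.4 - 22.4) = max(0, -11) = 0

Answer: 0.0000 33.8000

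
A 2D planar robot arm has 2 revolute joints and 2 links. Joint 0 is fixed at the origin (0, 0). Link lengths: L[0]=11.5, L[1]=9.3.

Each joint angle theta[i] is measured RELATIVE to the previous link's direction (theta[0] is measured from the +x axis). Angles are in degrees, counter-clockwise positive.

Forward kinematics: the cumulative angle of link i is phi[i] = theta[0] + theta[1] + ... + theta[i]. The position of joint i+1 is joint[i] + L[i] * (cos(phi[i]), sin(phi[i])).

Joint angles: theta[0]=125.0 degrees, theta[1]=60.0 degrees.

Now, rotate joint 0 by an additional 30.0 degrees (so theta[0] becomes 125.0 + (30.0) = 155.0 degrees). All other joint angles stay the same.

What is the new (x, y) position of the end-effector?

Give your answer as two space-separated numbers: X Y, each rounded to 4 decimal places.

Answer: -18.0407 -0.4742

Derivation:
joint[0] = (0.0000, 0.0000)  (base)
link 0: phi[0] = 155 = 155 deg
  cos(155 deg) = -0.9063, sin(155 deg) = 0.4226
  joint[1] = (0.0000, 0.0000) + 11.5 * (-0.9063, 0.4226) = (0.0000 + -10.4225, 0.0000 + 4.8601) = (-10.4225, 4.8601)
link 1: phi[1] = 155 + 60 = 215 deg
  cos(215 deg) = -0.8192, sin(215 deg) = -0.5736
  joint[2] = (-10.4225, 4.8601) + 9.3 * (-0.8192, -0.5736) = (-10.4225 + -7.6181, 4.8601 + -5.3343) = (-18.0407, -0.4742)
End effector: (-18.0407, -0.4742)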